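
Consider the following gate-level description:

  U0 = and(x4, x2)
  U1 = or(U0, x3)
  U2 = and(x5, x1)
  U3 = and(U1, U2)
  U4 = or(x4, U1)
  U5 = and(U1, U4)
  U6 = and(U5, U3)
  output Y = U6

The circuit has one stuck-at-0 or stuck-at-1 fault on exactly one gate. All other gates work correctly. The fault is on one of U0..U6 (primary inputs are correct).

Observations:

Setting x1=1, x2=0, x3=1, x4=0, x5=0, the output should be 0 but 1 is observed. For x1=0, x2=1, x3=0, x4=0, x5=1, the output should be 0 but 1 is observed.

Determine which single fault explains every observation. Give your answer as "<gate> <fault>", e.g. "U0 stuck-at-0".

Fault-free values for test 1 (x1=1, x2=0, x3=1, x4=0, x5=0): U0=0, U1=1, U2=0, U3=0, U4=1, U5=1, U6=0, giving Y=0. Observed 1.
Test 1: faults giving observed 1 are {U2 stuck-at-1, U3 stuck-at-1, U6 stuck-at-1}.
Test 2 (x1=0, x2=1, x3=0, x4=0, x5=1): fault-free U0=0, U1=0, U2=0, U3=0, U4=0, U5=0, U6=0 → 0; observed 1. Eliminates U2 stuck-at-1, U3 stuck-at-1.
Only U6 stuck-at-1 is consistent with every test.

U6 stuck-at-1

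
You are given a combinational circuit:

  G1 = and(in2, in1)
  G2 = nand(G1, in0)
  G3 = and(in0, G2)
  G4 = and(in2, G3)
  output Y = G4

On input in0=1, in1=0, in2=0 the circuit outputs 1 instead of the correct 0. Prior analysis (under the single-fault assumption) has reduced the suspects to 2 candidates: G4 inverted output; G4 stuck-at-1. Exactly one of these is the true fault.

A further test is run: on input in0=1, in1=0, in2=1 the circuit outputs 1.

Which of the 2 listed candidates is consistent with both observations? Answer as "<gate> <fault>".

G4 stuck-at-1

Evaluate each candidate on input in0=1, in1=0, in2=1:
  G4 inverted output: G1=0, G2=1, G3=1, G4=0 [inverted output] → 0 — eliminated
  G4 stuck-at-1: G1=0, G2=1, G3=1, G4=1 [stuck-at-1] → 1 — matches
Only G4 stuck-at-1 reproduces the observed 1.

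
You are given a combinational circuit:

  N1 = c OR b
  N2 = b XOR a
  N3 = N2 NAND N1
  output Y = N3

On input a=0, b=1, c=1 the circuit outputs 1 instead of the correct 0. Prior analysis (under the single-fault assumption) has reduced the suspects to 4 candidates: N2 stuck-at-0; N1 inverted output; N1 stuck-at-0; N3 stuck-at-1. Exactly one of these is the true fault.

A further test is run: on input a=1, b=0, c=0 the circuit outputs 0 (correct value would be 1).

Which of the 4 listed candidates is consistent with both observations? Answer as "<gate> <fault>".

Evaluate each candidate on input a=1, b=0, c=0:
  N2 stuck-at-0: N1=0, N2=0 [stuck-at-0], N3=1 → 1 — eliminated
  N1 inverted output: N1=1 [inverted output], N2=1, N3=0 → 0 — matches
  N1 stuck-at-0: N1=0 [stuck-at-0], N2=1, N3=1 → 1 — eliminated
  N3 stuck-at-1: N1=0, N2=1, N3=1 [stuck-at-1] → 1 — eliminated
Only N1 inverted output reproduces the observed 0.

N1 inverted output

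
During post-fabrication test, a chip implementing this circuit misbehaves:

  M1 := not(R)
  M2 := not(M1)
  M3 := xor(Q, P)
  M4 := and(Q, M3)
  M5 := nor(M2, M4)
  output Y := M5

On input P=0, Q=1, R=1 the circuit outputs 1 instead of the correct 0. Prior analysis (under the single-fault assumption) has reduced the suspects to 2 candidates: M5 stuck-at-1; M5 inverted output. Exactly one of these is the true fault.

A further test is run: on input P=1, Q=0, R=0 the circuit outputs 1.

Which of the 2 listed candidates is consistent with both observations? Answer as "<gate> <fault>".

Evaluate each candidate on input P=1, Q=0, R=0:
  M5 stuck-at-1: M1=1, M2=0, M3=1, M4=0, M5=1 [stuck-at-1] → 1 — matches
  M5 inverted output: M1=1, M2=0, M3=1, M4=0, M5=0 [inverted output] → 0 — eliminated
Only M5 stuck-at-1 reproduces the observed 1.

M5 stuck-at-1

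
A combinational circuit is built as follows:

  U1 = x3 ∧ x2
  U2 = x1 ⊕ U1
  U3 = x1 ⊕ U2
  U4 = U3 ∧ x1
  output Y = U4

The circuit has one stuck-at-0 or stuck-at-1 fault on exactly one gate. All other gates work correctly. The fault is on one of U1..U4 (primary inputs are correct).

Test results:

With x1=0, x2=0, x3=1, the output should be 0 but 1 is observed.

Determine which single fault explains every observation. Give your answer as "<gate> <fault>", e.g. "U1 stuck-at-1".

Fault-free values for test 1 (x1=0, x2=0, x3=1): U1=0, U2=0, U3=0, U4=0, giving Y=0. Observed 1.
Test 1: faults giving observed 1 are {U4 stuck-at-1}.
Only U4 stuck-at-1 is consistent with every test.

U4 stuck-at-1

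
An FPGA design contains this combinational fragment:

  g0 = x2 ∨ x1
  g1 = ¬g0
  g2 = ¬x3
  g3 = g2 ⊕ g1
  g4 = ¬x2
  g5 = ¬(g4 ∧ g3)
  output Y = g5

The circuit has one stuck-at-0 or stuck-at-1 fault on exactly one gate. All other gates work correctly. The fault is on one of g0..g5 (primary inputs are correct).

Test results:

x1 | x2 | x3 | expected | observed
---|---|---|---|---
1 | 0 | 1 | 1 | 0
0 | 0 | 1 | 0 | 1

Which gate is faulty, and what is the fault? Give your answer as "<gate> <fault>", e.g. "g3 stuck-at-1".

Fault-free values for test 1 (x1=1, x2=0, x3=1): g0=1, g1=0, g2=0, g3=0, g4=1, g5=1, giving Y=1. Observed 0.
Test 1: faults giving observed 0 are {g0 stuck-at-0, g1 stuck-at-1, g2 stuck-at-1, g3 stuck-at-1, g5 stuck-at-0}.
Test 2 (x1=0, x2=0, x3=1): fault-free g0=0, g1=1, g2=0, g3=1, g4=1, g5=0 → 0; observed 1. Eliminates g0 stuck-at-0, g1 stuck-at-1, g3 stuck-at-1, g5 stuck-at-0.
Only g2 stuck-at-1 is consistent with every test.

g2 stuck-at-1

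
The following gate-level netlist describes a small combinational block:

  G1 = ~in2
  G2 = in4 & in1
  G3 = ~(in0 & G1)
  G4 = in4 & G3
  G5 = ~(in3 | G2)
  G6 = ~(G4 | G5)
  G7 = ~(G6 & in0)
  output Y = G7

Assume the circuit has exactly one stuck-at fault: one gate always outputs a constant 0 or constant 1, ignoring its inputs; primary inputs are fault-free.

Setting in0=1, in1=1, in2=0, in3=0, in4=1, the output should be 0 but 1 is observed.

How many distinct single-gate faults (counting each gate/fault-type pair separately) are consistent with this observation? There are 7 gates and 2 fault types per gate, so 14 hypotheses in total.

7

Fault-free: G1=1, G2=1, G3=0, G4=0, G5=0, G6=1, G7=0 → 0. Observed 1.
  G1 stuck-at-0: output 1 ✓
  G1 stuck-at-1: output 0 ✗
  G2 stuck-at-0: output 1 ✓
  G2 stuck-at-1: output 0 ✗
  G3 stuck-at-0: output 0 ✗
  G3 stuck-at-1: output 1 ✓
  G4 stuck-at-0: output 0 ✗
  G4 stuck-at-1: output 1 ✓
  G5 stuck-at-0: output 0 ✗
  G5 stuck-at-1: output 1 ✓
  G6 stuck-at-0: output 1 ✓
  G6 stuck-at-1: output 0 ✗
  G7 stuck-at-0: output 0 ✗
  G7 stuck-at-1: output 1 ✓
Consistent faults: {G1 stuck-at-0, G2 stuck-at-0, G3 stuck-at-1, G4 stuck-at-1, G5 stuck-at-1, G6 stuck-at-0, G7 stuck-at-1} — 7 in all.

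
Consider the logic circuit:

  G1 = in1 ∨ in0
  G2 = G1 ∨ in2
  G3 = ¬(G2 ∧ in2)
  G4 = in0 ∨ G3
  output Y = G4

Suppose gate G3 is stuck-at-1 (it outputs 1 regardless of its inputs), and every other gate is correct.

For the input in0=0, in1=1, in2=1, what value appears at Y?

Propagate with G3 forced: G1=1, G2=1, G3=1 [stuck-at-1], G4=1.
So Y = 1. (Without the fault it would be 0.)

1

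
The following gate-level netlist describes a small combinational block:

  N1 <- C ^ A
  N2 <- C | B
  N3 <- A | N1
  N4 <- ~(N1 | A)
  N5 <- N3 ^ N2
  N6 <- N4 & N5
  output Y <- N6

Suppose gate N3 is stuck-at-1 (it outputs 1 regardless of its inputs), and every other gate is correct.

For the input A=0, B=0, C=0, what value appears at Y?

1

Propagate with N3 forced: N1=0, N2=0, N3=1 [stuck-at-1], N4=1, N5=1, N6=1.
So Y = 1. (Without the fault it would be 0.)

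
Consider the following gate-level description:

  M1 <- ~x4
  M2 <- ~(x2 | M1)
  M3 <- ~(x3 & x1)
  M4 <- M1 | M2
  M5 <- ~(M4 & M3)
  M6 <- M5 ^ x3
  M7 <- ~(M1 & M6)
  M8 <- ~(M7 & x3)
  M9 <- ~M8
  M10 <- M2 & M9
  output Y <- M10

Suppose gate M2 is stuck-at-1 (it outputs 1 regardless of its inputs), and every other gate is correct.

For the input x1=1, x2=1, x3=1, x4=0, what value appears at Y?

1

Propagate with M2 forced: M1=1, M2=1 [stuck-at-1], M3=0, M4=1, M5=1, M6=0, M7=1, M8=0, M9=1, M10=1.
So Y = 1. (Without the fault it would be 0.)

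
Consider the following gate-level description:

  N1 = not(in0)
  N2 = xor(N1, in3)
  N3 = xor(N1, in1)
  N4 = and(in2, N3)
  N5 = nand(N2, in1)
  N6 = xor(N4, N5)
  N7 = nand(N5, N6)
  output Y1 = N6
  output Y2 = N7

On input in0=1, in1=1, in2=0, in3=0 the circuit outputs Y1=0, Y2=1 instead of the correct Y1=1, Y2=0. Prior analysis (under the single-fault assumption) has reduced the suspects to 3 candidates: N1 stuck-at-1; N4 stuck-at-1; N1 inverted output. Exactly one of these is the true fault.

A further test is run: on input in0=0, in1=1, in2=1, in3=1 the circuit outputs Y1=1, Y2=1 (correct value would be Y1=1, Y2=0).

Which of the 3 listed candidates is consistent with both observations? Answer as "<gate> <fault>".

N1 inverted output

Evaluate each candidate on input in0=0, in1=1, in2=1, in3=1:
  N1 stuck-at-1: N1=1 [stuck-at-1], N2=0, N3=0, N4=0, N5=1, N6=1, N7=0 → Y1=1, Y2=0 — eliminated
  N4 stuck-at-1: N1=1, N2=0, N3=0, N4=1 [stuck-at-1], N5=1, N6=0, N7=1 → Y1=0, Y2=1 — eliminated
  N1 inverted output: N1=0 [inverted output], N2=1, N3=1, N4=1, N5=0, N6=1, N7=1 → Y1=1, Y2=1 — matches
Only N1 inverted output reproduces the observed Y1=1, Y2=1.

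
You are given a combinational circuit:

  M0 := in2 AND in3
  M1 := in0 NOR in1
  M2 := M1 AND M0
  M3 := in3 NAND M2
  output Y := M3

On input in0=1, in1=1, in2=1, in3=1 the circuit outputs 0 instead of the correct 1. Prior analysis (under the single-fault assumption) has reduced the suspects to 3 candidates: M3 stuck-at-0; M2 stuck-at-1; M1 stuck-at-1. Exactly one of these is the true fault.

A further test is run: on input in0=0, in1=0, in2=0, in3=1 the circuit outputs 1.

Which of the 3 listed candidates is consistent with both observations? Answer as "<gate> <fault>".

M1 stuck-at-1

Evaluate each candidate on input in0=0, in1=0, in2=0, in3=1:
  M3 stuck-at-0: M0=0, M1=1, M2=0, M3=0 [stuck-at-0] → 0 — eliminated
  M2 stuck-at-1: M0=0, M1=1, M2=1 [stuck-at-1], M3=0 → 0 — eliminated
  M1 stuck-at-1: M0=0, M1=1 [stuck-at-1], M2=0, M3=1 → 1 — matches
Only M1 stuck-at-1 reproduces the observed 1.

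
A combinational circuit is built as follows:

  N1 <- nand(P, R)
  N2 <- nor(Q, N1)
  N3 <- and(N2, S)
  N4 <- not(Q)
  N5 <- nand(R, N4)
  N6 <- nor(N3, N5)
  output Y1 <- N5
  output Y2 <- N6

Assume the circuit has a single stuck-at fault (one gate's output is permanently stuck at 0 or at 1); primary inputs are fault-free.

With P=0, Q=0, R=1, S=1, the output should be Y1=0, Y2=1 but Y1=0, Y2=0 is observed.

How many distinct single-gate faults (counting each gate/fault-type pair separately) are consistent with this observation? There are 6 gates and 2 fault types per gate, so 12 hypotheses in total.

4

Fault-free: N1=1, N2=0, N3=0, N4=1, N5=0, N6=1 → Y1=0, Y2=1. Observed Y1=0, Y2=0.
  N1 stuck-at-0: output Y1=0, Y2=0 ✓
  N1 stuck-at-1: output Y1=0, Y2=1 ✗
  N2 stuck-at-0: output Y1=0, Y2=1 ✗
  N2 stuck-at-1: output Y1=0, Y2=0 ✓
  N3 stuck-at-0: output Y1=0, Y2=1 ✗
  N3 stuck-at-1: output Y1=0, Y2=0 ✓
  N4 stuck-at-0: output Y1=1, Y2=0 ✗
  N4 stuck-at-1: output Y1=0, Y2=1 ✗
  N5 stuck-at-0: output Y1=0, Y2=1 ✗
  N5 stuck-at-1: output Y1=1, Y2=0 ✗
  N6 stuck-at-0: output Y1=0, Y2=0 ✓
  N6 stuck-at-1: output Y1=0, Y2=1 ✗
Consistent faults: {N1 stuck-at-0, N2 stuck-at-1, N3 stuck-at-1, N6 stuck-at-0} — 4 in all.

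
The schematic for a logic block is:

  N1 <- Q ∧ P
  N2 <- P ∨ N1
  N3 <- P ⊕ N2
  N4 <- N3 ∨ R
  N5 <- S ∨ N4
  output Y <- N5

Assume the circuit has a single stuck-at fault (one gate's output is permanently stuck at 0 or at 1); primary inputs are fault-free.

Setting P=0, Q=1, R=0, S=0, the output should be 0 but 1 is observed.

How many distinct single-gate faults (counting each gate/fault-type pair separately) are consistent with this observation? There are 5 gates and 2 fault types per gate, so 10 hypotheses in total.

Fault-free: N1=0, N2=0, N3=0, N4=0, N5=0 → 0. Observed 1.
  N1 stuck-at-0: output 0 ✗
  N1 stuck-at-1: output 1 ✓
  N2 stuck-at-0: output 0 ✗
  N2 stuck-at-1: output 1 ✓
  N3 stuck-at-0: output 0 ✗
  N3 stuck-at-1: output 1 ✓
  N4 stuck-at-0: output 0 ✗
  N4 stuck-at-1: output 1 ✓
  N5 stuck-at-0: output 0 ✗
  N5 stuck-at-1: output 1 ✓
Consistent faults: {N1 stuck-at-1, N2 stuck-at-1, N3 stuck-at-1, N4 stuck-at-1, N5 stuck-at-1} — 5 in all.

5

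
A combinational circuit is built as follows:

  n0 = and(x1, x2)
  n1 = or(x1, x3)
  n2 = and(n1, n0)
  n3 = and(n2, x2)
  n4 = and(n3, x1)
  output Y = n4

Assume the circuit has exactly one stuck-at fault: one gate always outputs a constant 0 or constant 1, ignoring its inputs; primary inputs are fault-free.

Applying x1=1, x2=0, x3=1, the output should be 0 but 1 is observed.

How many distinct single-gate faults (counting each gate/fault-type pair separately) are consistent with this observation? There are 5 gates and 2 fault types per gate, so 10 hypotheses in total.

Fault-free: n0=0, n1=1, n2=0, n3=0, n4=0 → 0. Observed 1.
  n0 stuck-at-0: output 0 ✗
  n0 stuck-at-1: output 0 ✗
  n1 stuck-at-0: output 0 ✗
  n1 stuck-at-1: output 0 ✗
  n2 stuck-at-0: output 0 ✗
  n2 stuck-at-1: output 0 ✗
  n3 stuck-at-0: output 0 ✗
  n3 stuck-at-1: output 1 ✓
  n4 stuck-at-0: output 0 ✗
  n4 stuck-at-1: output 1 ✓
Consistent faults: {n3 stuck-at-1, n4 stuck-at-1} — 2 in all.

2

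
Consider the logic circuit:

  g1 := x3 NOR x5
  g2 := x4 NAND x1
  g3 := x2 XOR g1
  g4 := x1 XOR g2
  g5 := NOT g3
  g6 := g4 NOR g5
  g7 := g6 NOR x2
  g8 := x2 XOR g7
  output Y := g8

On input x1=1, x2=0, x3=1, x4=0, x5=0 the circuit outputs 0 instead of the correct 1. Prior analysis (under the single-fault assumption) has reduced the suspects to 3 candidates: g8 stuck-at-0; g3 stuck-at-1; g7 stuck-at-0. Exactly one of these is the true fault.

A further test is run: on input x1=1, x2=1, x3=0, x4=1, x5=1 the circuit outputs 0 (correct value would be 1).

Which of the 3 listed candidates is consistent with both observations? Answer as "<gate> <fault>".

Evaluate each candidate on input x1=1, x2=1, x3=0, x4=1, x5=1:
  g8 stuck-at-0: g1=0, g2=0, g3=1, g4=1, g5=0, g6=0, g7=0, g8=0 [stuck-at-0] → 0 — matches
  g3 stuck-at-1: g1=0, g2=0, g3=1 [stuck-at-1], g4=1, g5=0, g6=0, g7=0, g8=1 → 1 — eliminated
  g7 stuck-at-0: g1=0, g2=0, g3=1, g4=1, g5=0, g6=0, g7=0 [stuck-at-0], g8=1 → 1 — eliminated
Only g8 stuck-at-0 reproduces the observed 0.

g8 stuck-at-0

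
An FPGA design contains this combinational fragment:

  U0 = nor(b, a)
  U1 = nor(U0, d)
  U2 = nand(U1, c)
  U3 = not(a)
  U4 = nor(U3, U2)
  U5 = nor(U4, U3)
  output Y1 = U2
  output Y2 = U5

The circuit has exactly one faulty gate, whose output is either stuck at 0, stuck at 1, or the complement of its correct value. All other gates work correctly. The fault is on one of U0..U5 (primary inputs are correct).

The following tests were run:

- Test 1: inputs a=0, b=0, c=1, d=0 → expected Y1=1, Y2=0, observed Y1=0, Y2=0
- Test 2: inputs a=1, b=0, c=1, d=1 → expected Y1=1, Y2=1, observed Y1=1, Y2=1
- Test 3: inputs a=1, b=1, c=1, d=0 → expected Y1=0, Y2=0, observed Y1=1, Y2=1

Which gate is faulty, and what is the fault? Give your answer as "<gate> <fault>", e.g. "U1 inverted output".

U0 inverted output

Fault-free values for test 1 (a=0, b=0, c=1, d=0): U0=1, U1=0, U2=1, U3=1, U4=0, U5=0, giving Y1=1, Y2=0. Observed Y1=0, Y2=0.
Test 1: faults giving observed Y1=0, Y2=0 are {U0 stuck-at-0, U0 inverted output, U1 stuck-at-1, U1 inverted output, U2 stuck-at-0, U2 inverted output}.
Test 2 (a=1, b=0, c=1, d=1): fault-free U0=0, U1=0, U2=1, U3=0, U4=0, U5=1 → Y1=1, Y2=1; observed Y1=1, Y2=1. Eliminates U1 stuck-at-1, U1 inverted output, U2 stuck-at-0, U2 inverted output.
Test 3 (a=1, b=1, c=1, d=0): fault-free U0=0, U1=1, U2=0, U3=0, U4=1, U5=0 → Y1=0, Y2=0; observed Y1=1, Y2=1. Eliminates U0 stuck-at-0.
Only U0 inverted output is consistent with every test.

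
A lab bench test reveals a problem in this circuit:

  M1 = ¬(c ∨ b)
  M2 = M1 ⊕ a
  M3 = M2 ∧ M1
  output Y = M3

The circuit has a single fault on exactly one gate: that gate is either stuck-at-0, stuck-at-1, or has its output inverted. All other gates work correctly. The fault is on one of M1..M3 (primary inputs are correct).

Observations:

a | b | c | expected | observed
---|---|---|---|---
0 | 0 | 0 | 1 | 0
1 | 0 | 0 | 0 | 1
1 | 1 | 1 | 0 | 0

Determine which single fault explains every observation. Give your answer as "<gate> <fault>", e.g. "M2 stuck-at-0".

M2 inverted output

Fault-free values for test 1 (a=0, b=0, c=0): M1=1, M2=1, M3=1, giving Y=1. Observed 0.
Test 1: faults giving observed 0 are {M1 stuck-at-0, M1 inverted output, M2 stuck-at-0, M2 inverted output, M3 stuck-at-0, M3 inverted output}.
Test 2 (a=1, b=0, c=0): fault-free M1=1, M2=0, M3=0 → 0; observed 1. Eliminates M1 stuck-at-0, M1 inverted output, M2 stuck-at-0, M3 stuck-at-0.
Test 3 (a=1, b=1, c=1): fault-free M1=0, M2=1, M3=0 → 0; observed 0. Eliminates M3 inverted output.
Only M2 inverted output is consistent with every test.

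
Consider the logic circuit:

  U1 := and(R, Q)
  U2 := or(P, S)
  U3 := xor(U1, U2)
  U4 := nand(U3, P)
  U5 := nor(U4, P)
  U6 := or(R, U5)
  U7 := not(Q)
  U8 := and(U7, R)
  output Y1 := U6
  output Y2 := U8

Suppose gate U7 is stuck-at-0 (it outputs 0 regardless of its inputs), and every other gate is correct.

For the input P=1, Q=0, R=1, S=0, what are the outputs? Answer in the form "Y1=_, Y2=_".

Y1=1, Y2=0

Propagate with U7 forced: U1=0, U2=1, U3=1, U4=0, U5=0, U6=1, U7=0 [stuck-at-0], U8=0.
So the outputs are Y1=1, Y2=0. (Without the fault they would be Y1=1, Y2=1.)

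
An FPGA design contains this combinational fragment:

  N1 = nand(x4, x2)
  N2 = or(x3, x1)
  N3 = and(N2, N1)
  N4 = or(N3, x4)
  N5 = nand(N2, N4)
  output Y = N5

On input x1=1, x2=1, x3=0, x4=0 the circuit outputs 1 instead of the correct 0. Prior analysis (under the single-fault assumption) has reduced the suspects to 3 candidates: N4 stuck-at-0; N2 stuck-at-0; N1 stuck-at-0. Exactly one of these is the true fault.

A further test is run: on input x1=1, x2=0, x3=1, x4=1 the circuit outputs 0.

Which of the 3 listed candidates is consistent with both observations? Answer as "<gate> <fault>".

Evaluate each candidate on input x1=1, x2=0, x3=1, x4=1:
  N4 stuck-at-0: N1=1, N2=1, N3=1, N4=0 [stuck-at-0], N5=1 → 1 — eliminated
  N2 stuck-at-0: N1=1, N2=0 [stuck-at-0], N3=0, N4=1, N5=1 → 1 — eliminated
  N1 stuck-at-0: N1=0 [stuck-at-0], N2=1, N3=0, N4=1, N5=0 → 0 — matches
Only N1 stuck-at-0 reproduces the observed 0.

N1 stuck-at-0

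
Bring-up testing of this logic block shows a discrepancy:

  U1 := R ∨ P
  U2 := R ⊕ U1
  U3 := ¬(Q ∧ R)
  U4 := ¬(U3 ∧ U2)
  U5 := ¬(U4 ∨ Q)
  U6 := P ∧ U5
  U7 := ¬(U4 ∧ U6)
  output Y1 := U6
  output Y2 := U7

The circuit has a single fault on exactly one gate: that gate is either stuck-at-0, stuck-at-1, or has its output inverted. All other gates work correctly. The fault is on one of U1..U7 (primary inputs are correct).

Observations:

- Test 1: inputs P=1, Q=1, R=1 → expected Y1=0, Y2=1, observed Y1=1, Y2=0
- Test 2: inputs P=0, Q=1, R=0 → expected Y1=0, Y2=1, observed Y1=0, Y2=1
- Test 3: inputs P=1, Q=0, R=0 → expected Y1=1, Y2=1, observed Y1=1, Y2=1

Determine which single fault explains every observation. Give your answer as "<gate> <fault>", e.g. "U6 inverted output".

Fault-free values for test 1 (P=1, Q=1, R=1): U1=1, U2=0, U3=0, U4=1, U5=0, U6=0, U7=1, giving Y1=0, Y2=1. Observed Y1=1, Y2=0.
Test 1: faults giving observed Y1=1, Y2=0 are {U5 stuck-at-1, U5 inverted output, U6 stuck-at-1, U6 inverted output}.
Test 2 (P=0, Q=1, R=0): fault-free U1=0, U2=0, U3=1, U4=1, U5=0, U6=0, U7=1 → Y1=0, Y2=1; observed Y1=0, Y2=1. Eliminates U6 stuck-at-1, U6 inverted output.
Test 3 (P=1, Q=0, R=0): fault-free U1=1, U2=1, U3=1, U4=0, U5=1, U6=1, U7=1 → Y1=1, Y2=1; observed Y1=1, Y2=1. Eliminates U5 inverted output.
Only U5 stuck-at-1 is consistent with every test.

U5 stuck-at-1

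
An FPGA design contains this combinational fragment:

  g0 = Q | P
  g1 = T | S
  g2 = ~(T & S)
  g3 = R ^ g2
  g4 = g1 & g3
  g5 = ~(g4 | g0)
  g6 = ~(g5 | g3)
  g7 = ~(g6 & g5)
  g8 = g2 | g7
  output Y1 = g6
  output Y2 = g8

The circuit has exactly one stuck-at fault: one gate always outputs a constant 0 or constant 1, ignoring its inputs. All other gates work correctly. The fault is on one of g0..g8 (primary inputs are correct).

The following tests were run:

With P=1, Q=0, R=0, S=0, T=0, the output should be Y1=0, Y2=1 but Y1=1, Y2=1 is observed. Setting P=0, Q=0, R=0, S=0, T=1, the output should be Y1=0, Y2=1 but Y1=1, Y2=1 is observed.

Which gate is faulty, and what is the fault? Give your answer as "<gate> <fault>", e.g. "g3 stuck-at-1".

g6 stuck-at-1

Fault-free values for test 1 (P=1, Q=0, R=0, S=0, T=0): g0=1, g1=0, g2=1, g3=1, g4=0, g5=0, g6=0, g7=1, g8=1, giving Y1=0, Y2=1. Observed Y1=1, Y2=1.
Test 1: faults giving observed Y1=1, Y2=1 are {g2 stuck-at-0, g3 stuck-at-0, g6 stuck-at-1}.
Test 2 (P=0, Q=0, R=0, S=0, T=1): fault-free g0=0, g1=1, g2=1, g3=1, g4=1, g5=0, g6=0, g7=1, g8=1 → Y1=0, Y2=1; observed Y1=1, Y2=1. Eliminates g2 stuck-at-0, g3 stuck-at-0.
Only g6 stuck-at-1 is consistent with every test.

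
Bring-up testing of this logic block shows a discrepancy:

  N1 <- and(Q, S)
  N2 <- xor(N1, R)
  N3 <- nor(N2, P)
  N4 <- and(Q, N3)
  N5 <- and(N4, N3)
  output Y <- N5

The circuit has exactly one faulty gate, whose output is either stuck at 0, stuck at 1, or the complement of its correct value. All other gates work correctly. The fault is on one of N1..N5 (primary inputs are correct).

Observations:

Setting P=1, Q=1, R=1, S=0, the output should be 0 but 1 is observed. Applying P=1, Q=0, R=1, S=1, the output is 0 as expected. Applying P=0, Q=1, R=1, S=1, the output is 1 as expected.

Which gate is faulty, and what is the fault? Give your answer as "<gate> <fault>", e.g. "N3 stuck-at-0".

N3 stuck-at-1

Fault-free values for test 1 (P=1, Q=1, R=1, S=0): N1=0, N2=1, N3=0, N4=0, N5=0, giving Y=0. Observed 1.
Test 1: faults giving observed 1 are {N3 stuck-at-1, N3 inverted output, N5 stuck-at-1, N5 inverted output}.
Test 2 (P=1, Q=0, R=1, S=1): fault-free N1=0, N2=1, N3=0, N4=0, N5=0 → 0; observed 0. Eliminates N5 stuck-at-1, N5 inverted output.
Test 3 (P=0, Q=1, R=1, S=1): fault-free N1=1, N2=0, N3=1, N4=1, N5=1 → 1; observed 1. Eliminates N3 inverted output.
Only N3 stuck-at-1 is consistent with every test.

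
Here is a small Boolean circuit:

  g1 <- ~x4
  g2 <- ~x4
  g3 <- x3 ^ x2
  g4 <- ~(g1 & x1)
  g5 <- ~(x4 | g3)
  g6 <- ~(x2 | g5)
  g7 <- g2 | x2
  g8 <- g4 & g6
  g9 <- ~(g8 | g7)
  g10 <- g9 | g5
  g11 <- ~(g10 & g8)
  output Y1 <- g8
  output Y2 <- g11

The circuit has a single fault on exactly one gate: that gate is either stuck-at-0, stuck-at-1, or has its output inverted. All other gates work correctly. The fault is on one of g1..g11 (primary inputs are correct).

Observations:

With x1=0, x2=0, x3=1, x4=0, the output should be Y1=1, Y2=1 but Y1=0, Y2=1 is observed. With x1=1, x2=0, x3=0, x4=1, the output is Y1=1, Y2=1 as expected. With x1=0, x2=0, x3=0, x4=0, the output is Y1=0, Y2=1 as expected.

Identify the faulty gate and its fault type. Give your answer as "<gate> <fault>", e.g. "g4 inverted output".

g3 stuck-at-0

Fault-free values for test 1 (x1=0, x2=0, x3=1, x4=0): g1=1, g2=1, g3=1, g4=1, g5=0, g6=1, g7=1, g8=1, g9=0, g10=0, g11=1, giving Y1=1, Y2=1. Observed Y1=0, Y2=1.
Test 1: faults giving observed Y1=0, Y2=1 are {g3 stuck-at-0, g3 inverted output, g4 stuck-at-0, g4 inverted output, g5 stuck-at-1, g5 inverted output, g6 stuck-at-0, g6 inverted output, g8 stuck-at-0, g8 inverted output}.
Test 2 (x1=1, x2=0, x3=0, x4=1): fault-free g1=0, g2=0, g3=0, g4=1, g5=0, g6=1, g7=0, g8=1, g9=0, g10=0, g11=1 → Y1=1, Y2=1; observed Y1=1, Y2=1. Eliminates g4 stuck-at-0, g4 inverted output, g5 stuck-at-1, g5 inverted output, g6 stuck-at-0, g6 inverted output, g8 stuck-at-0, g8 inverted output.
Test 3 (x1=0, x2=0, x3=0, x4=0): fault-free g1=1, g2=1, g3=0, g4=1, g5=1, g6=0, g7=1, g8=0, g9=0, g10=1, g11=1 → Y1=0, Y2=1; observed Y1=0, Y2=1. Eliminates g3 inverted output.
Only g3 stuck-at-0 is consistent with every test.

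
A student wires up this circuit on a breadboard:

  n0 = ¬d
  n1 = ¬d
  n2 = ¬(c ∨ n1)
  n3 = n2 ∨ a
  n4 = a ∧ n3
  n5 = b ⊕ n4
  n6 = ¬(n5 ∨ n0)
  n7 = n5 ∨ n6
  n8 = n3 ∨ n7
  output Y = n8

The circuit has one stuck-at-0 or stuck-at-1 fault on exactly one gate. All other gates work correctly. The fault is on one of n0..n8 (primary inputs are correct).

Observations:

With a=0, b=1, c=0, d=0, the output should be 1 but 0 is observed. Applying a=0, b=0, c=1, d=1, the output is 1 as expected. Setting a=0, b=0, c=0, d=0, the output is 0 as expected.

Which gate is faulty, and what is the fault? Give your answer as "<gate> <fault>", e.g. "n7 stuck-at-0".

n5 stuck-at-0

Fault-free values for test 1 (a=0, b=1, c=0, d=0): n0=1, n1=1, n2=0, n3=0, n4=0, n5=1, n6=0, n7=1, n8=1, giving Y=1. Observed 0.
Test 1: faults giving observed 0 are {n4 stuck-at-1, n5 stuck-at-0, n7 stuck-at-0, n8 stuck-at-0}.
Test 2 (a=0, b=0, c=1, d=1): fault-free n0=0, n1=0, n2=0, n3=0, n4=0, n5=0, n6=1, n7=1, n8=1 → 1; observed 1. Eliminates n7 stuck-at-0, n8 stuck-at-0.
Test 3 (a=0, b=0, c=0, d=0): fault-free n0=1, n1=1, n2=0, n3=0, n4=0, n5=0, n6=0, n7=0, n8=0 → 0; observed 0. Eliminates n4 stuck-at-1.
Only n5 stuck-at-0 is consistent with every test.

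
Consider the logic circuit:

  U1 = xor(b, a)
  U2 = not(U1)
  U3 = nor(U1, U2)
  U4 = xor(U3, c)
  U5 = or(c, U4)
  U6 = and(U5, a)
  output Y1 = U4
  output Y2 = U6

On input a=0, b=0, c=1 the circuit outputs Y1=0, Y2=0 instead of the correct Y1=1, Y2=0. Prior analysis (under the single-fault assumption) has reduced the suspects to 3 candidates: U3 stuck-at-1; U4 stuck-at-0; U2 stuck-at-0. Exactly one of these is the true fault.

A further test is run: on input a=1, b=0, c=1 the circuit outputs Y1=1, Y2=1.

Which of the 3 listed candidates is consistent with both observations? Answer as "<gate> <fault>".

Evaluate each candidate on input a=1, b=0, c=1:
  U3 stuck-at-1: U1=1, U2=0, U3=1 [stuck-at-1], U4=0, U5=1, U6=1 → Y1=0, Y2=1 — eliminated
  U4 stuck-at-0: U1=1, U2=0, U3=0, U4=0 [stuck-at-0], U5=1, U6=1 → Y1=0, Y2=1 — eliminated
  U2 stuck-at-0: U1=1, U2=0 [stuck-at-0], U3=0, U4=1, U5=1, U6=1 → Y1=1, Y2=1 — matches
Only U2 stuck-at-0 reproduces the observed Y1=1, Y2=1.

U2 stuck-at-0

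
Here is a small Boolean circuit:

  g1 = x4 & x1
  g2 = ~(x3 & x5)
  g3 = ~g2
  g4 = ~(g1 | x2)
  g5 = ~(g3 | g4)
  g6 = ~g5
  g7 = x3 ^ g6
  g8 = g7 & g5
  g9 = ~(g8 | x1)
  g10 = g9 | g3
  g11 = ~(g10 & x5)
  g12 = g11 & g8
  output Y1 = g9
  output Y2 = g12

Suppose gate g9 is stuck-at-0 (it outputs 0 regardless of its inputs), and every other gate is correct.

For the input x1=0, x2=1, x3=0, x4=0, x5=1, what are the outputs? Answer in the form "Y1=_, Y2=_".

Propagate with g9 forced: g1=0, g2=1, g3=0, g4=0, g5=1, g6=0, g7=0, g8=0, g9=0 [stuck-at-0], g10=0, g11=1, g12=0.
So the outputs are Y1=0, Y2=0. (Without the fault they would be Y1=1, Y2=0.)

Y1=0, Y2=0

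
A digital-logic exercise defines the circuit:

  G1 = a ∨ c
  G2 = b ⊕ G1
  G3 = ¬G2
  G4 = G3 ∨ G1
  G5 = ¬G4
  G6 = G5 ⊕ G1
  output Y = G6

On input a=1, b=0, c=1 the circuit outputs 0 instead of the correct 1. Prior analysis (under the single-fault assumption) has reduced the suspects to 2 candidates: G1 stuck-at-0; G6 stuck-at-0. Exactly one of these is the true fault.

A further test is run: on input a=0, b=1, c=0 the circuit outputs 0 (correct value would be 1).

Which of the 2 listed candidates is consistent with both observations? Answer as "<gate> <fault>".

Evaluate each candidate on input a=0, b=1, c=0:
  G1 stuck-at-0: G1=0 [stuck-at-0], G2=1, G3=0, G4=0, G5=1, G6=1 → 1 — eliminated
  G6 stuck-at-0: G1=0, G2=1, G3=0, G4=0, G5=1, G6=0 [stuck-at-0] → 0 — matches
Only G6 stuck-at-0 reproduces the observed 0.

G6 stuck-at-0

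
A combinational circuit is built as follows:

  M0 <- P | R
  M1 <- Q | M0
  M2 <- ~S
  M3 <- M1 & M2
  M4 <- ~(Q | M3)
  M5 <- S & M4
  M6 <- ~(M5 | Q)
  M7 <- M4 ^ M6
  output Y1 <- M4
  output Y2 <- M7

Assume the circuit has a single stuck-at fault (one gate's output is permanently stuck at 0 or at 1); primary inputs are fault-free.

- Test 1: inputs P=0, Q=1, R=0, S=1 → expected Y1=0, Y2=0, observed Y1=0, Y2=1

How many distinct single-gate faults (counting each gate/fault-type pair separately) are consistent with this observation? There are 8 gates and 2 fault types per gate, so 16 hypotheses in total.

2

Fault-free: M0=0, M1=1, M2=0, M3=0, M4=0, M5=0, M6=0, M7=0 → Y1=0, Y2=0. Observed Y1=0, Y2=1.
  M0: none of the 2 fault types match ✗
  M1: none of the 2 fault types match ✗
  M2: none of the 2 fault types match ✗
  M3: none of the 2 fault types match ✗
  M4: none of the 2 fault types match ✗
  M5: none of the 2 fault types match ✗
  M6: stuck-at-1 ✓; others ✗
  M7: stuck-at-1 ✓; others ✗
Consistent faults: {M6 stuck-at-1, M7 stuck-at-1} — 2 in all.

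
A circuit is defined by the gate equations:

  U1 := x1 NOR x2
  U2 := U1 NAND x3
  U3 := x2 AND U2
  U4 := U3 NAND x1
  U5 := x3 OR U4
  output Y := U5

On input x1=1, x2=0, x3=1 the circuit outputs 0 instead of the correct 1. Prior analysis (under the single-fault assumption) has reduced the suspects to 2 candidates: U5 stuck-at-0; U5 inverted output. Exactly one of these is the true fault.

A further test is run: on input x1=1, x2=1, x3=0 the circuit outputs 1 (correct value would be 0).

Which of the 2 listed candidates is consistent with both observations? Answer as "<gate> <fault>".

Evaluate each candidate on input x1=1, x2=1, x3=0:
  U5 stuck-at-0: U1=0, U2=1, U3=1, U4=0, U5=0 [stuck-at-0] → 0 — eliminated
  U5 inverted output: U1=0, U2=1, U3=1, U4=0, U5=1 [inverted output] → 1 — matches
Only U5 inverted output reproduces the observed 1.

U5 inverted output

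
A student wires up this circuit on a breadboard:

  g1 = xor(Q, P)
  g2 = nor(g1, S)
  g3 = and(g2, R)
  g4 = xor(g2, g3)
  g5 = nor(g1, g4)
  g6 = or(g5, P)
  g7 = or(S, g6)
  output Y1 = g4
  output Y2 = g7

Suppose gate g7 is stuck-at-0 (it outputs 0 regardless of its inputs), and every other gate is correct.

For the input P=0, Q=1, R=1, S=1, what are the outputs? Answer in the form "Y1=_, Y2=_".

Propagate with g7 forced: g1=1, g2=0, g3=0, g4=0, g5=0, g6=0, g7=0 [stuck-at-0].
So the outputs are Y1=0, Y2=0. (Without the fault they would be Y1=0, Y2=1.)

Y1=0, Y2=0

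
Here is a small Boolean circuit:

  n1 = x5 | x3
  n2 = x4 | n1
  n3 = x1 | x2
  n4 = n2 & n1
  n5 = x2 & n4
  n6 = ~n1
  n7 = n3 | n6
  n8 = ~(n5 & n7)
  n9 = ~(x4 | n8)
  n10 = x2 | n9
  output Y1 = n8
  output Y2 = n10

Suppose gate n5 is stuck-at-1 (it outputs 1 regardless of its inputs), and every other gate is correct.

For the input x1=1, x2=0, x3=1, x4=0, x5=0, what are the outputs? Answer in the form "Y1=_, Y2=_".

Y1=0, Y2=1

Propagate with n5 forced: n1=1, n2=1, n3=1, n4=1, n5=1 [stuck-at-1], n6=0, n7=1, n8=0, n9=1, n10=1.
So the outputs are Y1=0, Y2=1. (Without the fault they would be Y1=1, Y2=0.)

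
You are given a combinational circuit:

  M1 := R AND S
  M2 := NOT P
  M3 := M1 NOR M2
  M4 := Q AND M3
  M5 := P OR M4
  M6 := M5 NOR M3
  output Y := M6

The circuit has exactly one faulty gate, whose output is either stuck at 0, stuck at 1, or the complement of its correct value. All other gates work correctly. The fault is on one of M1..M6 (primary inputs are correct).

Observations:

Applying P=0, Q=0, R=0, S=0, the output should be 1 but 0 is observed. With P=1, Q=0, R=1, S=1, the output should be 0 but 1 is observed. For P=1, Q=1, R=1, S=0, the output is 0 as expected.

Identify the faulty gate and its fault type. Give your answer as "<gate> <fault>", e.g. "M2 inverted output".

Fault-free values for test 1 (P=0, Q=0, R=0, S=0): M1=0, M2=1, M3=0, M4=0, M5=0, M6=1, giving Y=1. Observed 0.
Test 1: faults giving observed 0 are {M2 stuck-at-0, M2 inverted output, M3 stuck-at-1, M3 inverted output, M4 stuck-at-1, M4 inverted output, M5 stuck-at-1, M5 inverted output, M6 stuck-at-0, M6 inverted output}.
Test 2 (P=1, Q=0, R=1, S=1): fault-free M1=1, M2=0, M3=0, M4=0, M5=1, M6=0 → 0; observed 1. Eliminates M2 stuck-at-0, M2 inverted output, M3 stuck-at-1, M3 inverted output, M4 stuck-at-1, M4 inverted output, M5 stuck-at-1, M6 stuck-at-0.
Test 3 (P=1, Q=1, R=1, S=0): fault-free M1=0, M2=0, M3=1, M4=1, M5=1, M6=0 → 0; observed 0. Eliminates M6 inverted output.
Only M5 inverted output is consistent with every test.

M5 inverted output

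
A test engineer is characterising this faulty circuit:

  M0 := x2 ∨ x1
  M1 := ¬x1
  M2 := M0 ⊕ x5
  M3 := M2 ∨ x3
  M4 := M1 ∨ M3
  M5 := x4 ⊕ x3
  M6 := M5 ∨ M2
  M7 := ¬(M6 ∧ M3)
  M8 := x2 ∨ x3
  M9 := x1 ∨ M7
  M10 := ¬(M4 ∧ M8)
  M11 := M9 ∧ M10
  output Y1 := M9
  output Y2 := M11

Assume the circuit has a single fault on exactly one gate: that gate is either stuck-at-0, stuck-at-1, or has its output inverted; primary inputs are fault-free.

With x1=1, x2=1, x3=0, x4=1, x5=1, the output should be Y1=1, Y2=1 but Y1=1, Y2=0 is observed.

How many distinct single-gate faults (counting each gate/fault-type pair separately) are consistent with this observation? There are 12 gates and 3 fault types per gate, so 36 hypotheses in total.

Fault-free: M0=1, M1=0, M2=0, M3=0, M4=0, M5=1, M6=1, M7=1, M8=1, M9=1, M10=1, M11=1 → Y1=1, Y2=1. Observed Y1=1, Y2=0.
  M0: stuck-at-0, inverted output ✓; others ✗
  M1: stuck-at-1, inverted output ✓; others ✗
  M2: stuck-at-1, inverted output ✓; others ✗
  M3: stuck-at-1, inverted output ✓; others ✗
  M4: stuck-at-1, inverted output ✓; others ✗
  M5: none of the 3 fault types match ✗
  M6: none of the 3 fault types match ✗
  M7: none of the 3 fault types match ✗
  M8: none of the 3 fault types match ✗
  M9: none of the 3 fault types match ✗
  M10: stuck-at-0, inverted output ✓; others ✗
  M11: stuck-at-0, inverted output ✓; others ✗
Consistent faults: {M0 stuck-at-0, M0 inverted output, M1 stuck-at-1, M1 inverted output, M2 stuck-at-1, M2 inverted output, M3 stuck-at-1, M3 inverted output, M4 stuck-at-1, M4 inverted output, M10 stuck-at-0, M10 inverted output, M11 stuck-at-0, M11 inverted output} — 14 in all.

14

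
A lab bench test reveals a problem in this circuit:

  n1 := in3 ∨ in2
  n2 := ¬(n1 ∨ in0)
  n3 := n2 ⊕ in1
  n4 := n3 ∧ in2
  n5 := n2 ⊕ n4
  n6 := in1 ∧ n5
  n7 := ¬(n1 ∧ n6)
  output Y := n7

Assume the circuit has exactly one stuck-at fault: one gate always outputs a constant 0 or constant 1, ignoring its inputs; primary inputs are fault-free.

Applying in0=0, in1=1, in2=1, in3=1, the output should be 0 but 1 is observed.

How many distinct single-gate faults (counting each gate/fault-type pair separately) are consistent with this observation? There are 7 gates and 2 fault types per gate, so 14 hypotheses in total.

6

Fault-free: n1=1, n2=0, n3=1, n4=1, n5=1, n6=1, n7=0 → 0. Observed 1.
  n1 stuck-at-0: output 1 ✓
  n1 stuck-at-1: output 0 ✗
  n2 stuck-at-0: output 0 ✗
  n2 stuck-at-1: output 0 ✗
  n3 stuck-at-0: output 1 ✓
  n3 stuck-at-1: output 0 ✗
  n4 stuck-at-0: output 1 ✓
  n4 stuck-at-1: output 0 ✗
  n5 stuck-at-0: output 1 ✓
  n5 stuck-at-1: output 0 ✗
  n6 stuck-at-0: output 1 ✓
  n6 stuck-at-1: output 0 ✗
  n7 stuck-at-0: output 0 ✗
  n7 stuck-at-1: output 1 ✓
Consistent faults: {n1 stuck-at-0, n3 stuck-at-0, n4 stuck-at-0, n5 stuck-at-0, n6 stuck-at-0, n7 stuck-at-1} — 6 in all.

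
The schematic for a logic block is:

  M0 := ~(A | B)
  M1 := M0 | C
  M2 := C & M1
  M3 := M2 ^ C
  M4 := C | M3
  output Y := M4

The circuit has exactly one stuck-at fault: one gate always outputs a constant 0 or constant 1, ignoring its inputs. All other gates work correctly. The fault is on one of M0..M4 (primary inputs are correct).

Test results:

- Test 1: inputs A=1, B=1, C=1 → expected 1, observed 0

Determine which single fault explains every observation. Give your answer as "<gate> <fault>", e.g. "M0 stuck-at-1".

M4 stuck-at-0

Fault-free values for test 1 (A=1, B=1, C=1): M0=0, M1=1, M2=1, M3=0, M4=1, giving Y=1. Observed 0.
Test 1: faults giving observed 0 are {M4 stuck-at-0}.
Only M4 stuck-at-0 is consistent with every test.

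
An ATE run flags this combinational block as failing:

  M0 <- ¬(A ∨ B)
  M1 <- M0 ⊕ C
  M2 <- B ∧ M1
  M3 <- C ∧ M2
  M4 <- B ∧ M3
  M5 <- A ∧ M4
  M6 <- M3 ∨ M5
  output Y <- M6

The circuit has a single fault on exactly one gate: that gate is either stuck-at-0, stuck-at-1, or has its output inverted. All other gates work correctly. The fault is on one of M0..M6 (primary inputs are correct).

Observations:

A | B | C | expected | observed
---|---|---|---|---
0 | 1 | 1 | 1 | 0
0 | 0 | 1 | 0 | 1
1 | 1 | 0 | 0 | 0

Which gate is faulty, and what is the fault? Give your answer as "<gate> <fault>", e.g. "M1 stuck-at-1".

M2 inverted output

Fault-free values for test 1 (A=0, B=1, C=1): M0=0, M1=1, M2=1, M3=1, M4=1, M5=0, M6=1, giving Y=1. Observed 0.
Test 1: faults giving observed 0 are {M0 stuck-at-1, M0 inverted output, M1 stuck-at-0, M1 inverted output, M2 stuck-at-0, M2 inverted output, M3 stuck-at-0, M3 inverted output, M6 stuck-at-0, M6 inverted output}.
Test 2 (A=0, B=0, C=1): fault-free M0=1, M1=0, M2=0, M3=0, M4=0, M5=0, M6=0 → 0; observed 1. Eliminates M0 stuck-at-1, M0 inverted output, M1 stuck-at-0, M1 inverted output, M2 stuck-at-0, M3 stuck-at-0, M6 stuck-at-0.
Test 3 (A=1, B=1, C=0): fault-free M0=0, M1=0, M2=0, M3=0, M4=0, M5=0, M6=0 → 0; observed 0. Eliminates M3 inverted output, M6 inverted output.
Only M2 inverted output is consistent with every test.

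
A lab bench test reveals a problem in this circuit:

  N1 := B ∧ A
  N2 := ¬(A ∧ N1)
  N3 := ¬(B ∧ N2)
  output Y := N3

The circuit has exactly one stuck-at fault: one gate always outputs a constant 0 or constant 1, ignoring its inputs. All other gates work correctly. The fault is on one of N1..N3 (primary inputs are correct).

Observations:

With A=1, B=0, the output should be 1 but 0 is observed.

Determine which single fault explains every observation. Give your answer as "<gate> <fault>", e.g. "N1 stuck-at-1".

Fault-free values for test 1 (A=1, B=0): N1=0, N2=1, N3=1, giving Y=1. Observed 0.
Test 1: faults giving observed 0 are {N3 stuck-at-0}.
Only N3 stuck-at-0 is consistent with every test.

N3 stuck-at-0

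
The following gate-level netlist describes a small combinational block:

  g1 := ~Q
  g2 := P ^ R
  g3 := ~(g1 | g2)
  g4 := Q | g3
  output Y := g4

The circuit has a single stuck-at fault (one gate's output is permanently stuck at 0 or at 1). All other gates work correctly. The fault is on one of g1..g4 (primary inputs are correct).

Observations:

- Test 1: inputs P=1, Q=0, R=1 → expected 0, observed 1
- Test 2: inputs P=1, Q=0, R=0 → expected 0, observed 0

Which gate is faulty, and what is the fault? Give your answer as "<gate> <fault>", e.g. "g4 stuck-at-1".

g1 stuck-at-0

Fault-free values for test 1 (P=1, Q=0, R=1): g1=1, g2=0, g3=0, g4=0, giving Y=0. Observed 1.
Test 1: faults giving observed 1 are {g1 stuck-at-0, g3 stuck-at-1, g4 stuck-at-1}.
Test 2 (P=1, Q=0, R=0): fault-free g1=1, g2=1, g3=0, g4=0 → 0; observed 0. Eliminates g3 stuck-at-1, g4 stuck-at-1.
Only g1 stuck-at-0 is consistent with every test.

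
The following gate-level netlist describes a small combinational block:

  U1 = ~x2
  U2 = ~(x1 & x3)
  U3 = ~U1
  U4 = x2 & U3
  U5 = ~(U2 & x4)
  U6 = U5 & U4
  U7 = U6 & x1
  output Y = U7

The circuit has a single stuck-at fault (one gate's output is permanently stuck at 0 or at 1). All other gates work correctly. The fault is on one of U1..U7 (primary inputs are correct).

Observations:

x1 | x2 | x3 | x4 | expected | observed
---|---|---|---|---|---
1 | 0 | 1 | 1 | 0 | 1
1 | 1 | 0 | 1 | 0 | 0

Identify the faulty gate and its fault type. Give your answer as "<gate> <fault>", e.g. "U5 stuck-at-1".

Fault-free values for test 1 (x1=1, x2=0, x3=1, x4=1): U1=1, U2=0, U3=0, U4=0, U5=1, U6=0, U7=0, giving Y=0. Observed 1.
Test 1: faults giving observed 1 are {U4 stuck-at-1, U6 stuck-at-1, U7 stuck-at-1}.
Test 2 (x1=1, x2=1, x3=0, x4=1): fault-free U1=0, U2=1, U3=1, U4=1, U5=0, U6=0, U7=0 → 0; observed 0. Eliminates U6 stuck-at-1, U7 stuck-at-1.
Only U4 stuck-at-1 is consistent with every test.

U4 stuck-at-1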